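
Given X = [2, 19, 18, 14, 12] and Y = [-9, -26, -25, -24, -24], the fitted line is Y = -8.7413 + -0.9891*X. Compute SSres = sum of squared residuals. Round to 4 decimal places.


Predicted values from Y = -8.7413 + -0.9891*X.
Residuals: [1.7195, 1.5342, 1.5451, -1.4113, -3.3895].
SSres = 21.1783.

21.1783


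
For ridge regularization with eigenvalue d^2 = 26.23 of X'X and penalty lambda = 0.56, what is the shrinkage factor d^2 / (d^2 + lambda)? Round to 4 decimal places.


Compute the denominator: 26.23 + 0.56 = 26.7900.
Shrinkage factor = 26.23 / 26.7900 = 0.9791.

0.9791


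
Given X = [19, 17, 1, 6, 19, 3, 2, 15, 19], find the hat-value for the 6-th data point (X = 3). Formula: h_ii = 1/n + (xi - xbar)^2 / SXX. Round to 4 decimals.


n = 9, xbar = 11.2222.
SXX = sum((xi - xbar)^2) = 513.5556.
h = 1/9 + (3 - 11.2222)^2 / 513.5556 = 0.2428.

0.2428


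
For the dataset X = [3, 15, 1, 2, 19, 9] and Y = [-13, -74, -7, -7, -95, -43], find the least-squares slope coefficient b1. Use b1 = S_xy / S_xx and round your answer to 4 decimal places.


Calculate xbar = 8.1667, ybar = -39.8333.
S_xx = 280.8333, S_xy = -1410.1667.
Using b1 = S_xy / S_xx = -1410.1667 / 280.8333, we get b1 = -5.0214.

-5.0214


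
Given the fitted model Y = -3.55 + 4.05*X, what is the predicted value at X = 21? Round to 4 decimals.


Plug X = 21 into Y = -3.55 + 4.05*X:
Y = -3.55 + 85.0500 = 81.5000.

81.5000


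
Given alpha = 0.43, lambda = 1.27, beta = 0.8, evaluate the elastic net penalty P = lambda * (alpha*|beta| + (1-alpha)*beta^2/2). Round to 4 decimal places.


alpha * |beta| = 0.43 * 0.8 = 0.3440.
(1-alpha) * beta^2/2 = 0.57 * 0.6400/2 = 0.1824.
Total = 1.27 * (0.3440 + 0.1824) = 0.6685.

0.6685


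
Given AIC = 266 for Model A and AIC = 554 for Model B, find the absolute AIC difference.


Compute |266 - 554| = 288.
Model A has the smaller AIC.

288


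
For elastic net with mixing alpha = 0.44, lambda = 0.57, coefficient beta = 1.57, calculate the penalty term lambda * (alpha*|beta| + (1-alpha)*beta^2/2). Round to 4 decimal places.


Compute:
L1 = 0.44 * 1.57 = 0.6908.
L2 = 0.56 * 1.57^2 / 2 = 0.6902.
Penalty = 0.57 * (0.6908 + 0.6902) = 0.7872.

0.7872


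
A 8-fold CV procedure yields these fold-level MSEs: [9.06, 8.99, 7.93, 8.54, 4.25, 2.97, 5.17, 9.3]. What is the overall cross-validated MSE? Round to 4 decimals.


Add all fold MSEs: 56.2100.
Divide by k = 8: 56.2100/8 = 7.0263.

7.0263


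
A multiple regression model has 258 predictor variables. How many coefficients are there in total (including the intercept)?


Each predictor gets one coefficient, plus one intercept.
Total parameters = 258 + 1 = 259.

259


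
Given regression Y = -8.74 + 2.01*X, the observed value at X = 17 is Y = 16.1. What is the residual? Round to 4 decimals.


Fitted value at X = 17 is yhat = -8.74 + 2.01*17 = 25.4300.
Residual = 16.1 - 25.4300 = -9.3300.

-9.3300


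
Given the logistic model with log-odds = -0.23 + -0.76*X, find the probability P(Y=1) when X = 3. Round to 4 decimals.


Compute z = -0.23 + (-0.76)(3) = -2.5100.
exp(-z) = 12.3049.
P = 1/(1 + 12.3049) = 0.0752.

0.0752


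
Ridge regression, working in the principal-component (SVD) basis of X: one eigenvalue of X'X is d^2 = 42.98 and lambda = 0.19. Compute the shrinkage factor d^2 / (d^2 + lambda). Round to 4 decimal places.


Compute the denominator: 42.98 + 0.19 = 43.1700.
Shrinkage factor = 42.98 / 43.1700 = 0.9956.

0.9956


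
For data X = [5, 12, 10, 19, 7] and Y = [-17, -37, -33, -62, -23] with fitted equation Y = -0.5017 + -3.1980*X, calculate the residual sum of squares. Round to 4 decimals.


For each point, residual = actual - predicted.
Residuals: [-0.5083, 1.8777, -0.5183, -0.7363, -0.1123].
Sum of squared residuals = 4.6075.

4.6075


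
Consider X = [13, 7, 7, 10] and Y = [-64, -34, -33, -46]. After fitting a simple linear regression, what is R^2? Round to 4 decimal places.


After computing the OLS fit (b0=2.0000, b1=-5.0000):
SSres = 6.0000, SStot = 624.7500.
R^2 = 1 - 6.0000/624.7500 = 0.9904.

0.9904


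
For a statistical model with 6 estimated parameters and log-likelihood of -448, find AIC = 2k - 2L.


AIC = 2k - 2*loglik = 2(6) - 2(-448).
= 12 + 896 = 908.

908


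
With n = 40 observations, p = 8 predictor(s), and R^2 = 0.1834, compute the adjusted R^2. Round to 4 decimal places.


Plug in: Adj R^2 = 1 - (1 - 0.1834) * 39/31.
= 1 - 0.8166 * 39/31
= 1 - 31.8474 / 31
= 1 - 1.0273 = -0.0273.

-0.0273


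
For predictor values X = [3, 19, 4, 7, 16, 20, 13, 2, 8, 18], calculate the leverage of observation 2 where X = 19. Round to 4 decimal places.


Compute xbar = 11.0000 with n = 10 observations.
SXX = 442.0000.
Leverage = 1/10 + (19 - 11.0000)^2/442.0000 = 0.2448.

0.2448


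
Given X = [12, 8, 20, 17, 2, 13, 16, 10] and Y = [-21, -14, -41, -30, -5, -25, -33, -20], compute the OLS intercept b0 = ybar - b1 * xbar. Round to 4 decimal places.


The slope is b1 = -1.9590.
Sample means are xbar = 12.2500 and ybar = -23.6250.
Intercept: b0 = -23.6250 - (-1.9590)(12.2500) = 0.3725.

0.3725


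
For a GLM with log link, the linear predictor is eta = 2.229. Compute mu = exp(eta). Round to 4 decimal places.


The inverse log link gives:
mu = exp(2.229) = 9.2906.

9.2906


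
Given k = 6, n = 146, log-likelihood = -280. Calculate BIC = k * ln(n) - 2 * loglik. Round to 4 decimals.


Compute k*ln(n) = 6*ln(146) = 6*4.983607 = 29.901642.
Then -2*loglik = 560.
BIC = 29.901642 + 560 = 589.901642, which rounds to 589.9016.

589.9016


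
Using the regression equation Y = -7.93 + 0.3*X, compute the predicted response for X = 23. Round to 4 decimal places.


Predicted value:
Y = -7.93 + (0.3)(23) = -7.93 + 6.9000 = -1.0300.

-1.0300


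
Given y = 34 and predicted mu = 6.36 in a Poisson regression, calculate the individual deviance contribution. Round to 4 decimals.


Compute y*ln(y/mu) = 34*ln(34/6.36) = 34*1.676332 = 56.995288.
y - mu = 27.64.
D = 2*(56.995288 - (27.64)) = 58.710576, which rounds to 58.7106.

58.7106


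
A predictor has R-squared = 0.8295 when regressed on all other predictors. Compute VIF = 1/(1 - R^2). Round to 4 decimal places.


Using VIF = 1/(1 - R^2_j):
1 - 0.8295 = 0.1705.
VIF = 5.8651.

5.8651


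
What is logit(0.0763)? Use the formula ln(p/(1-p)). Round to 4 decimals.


The odds are p/(1-p) = 0.0763 / 0.9237 = 0.0826.
logit(p) = ln(0.0826) = -2.4937.

-2.4937


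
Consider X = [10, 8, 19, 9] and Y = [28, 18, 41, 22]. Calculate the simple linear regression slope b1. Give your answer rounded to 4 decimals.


The sample means are xbar = 11.5000 and ybar = 27.2500.
Compute S_xx = 77.0000 and S_xy = 147.5000.
Slope b1 = S_xy / S_xx = 147.5000 / 77.0000 = 1.9156.

1.9156


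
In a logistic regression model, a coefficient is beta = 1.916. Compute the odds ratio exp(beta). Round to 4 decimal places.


The odds ratio is computed as:
OR = e^(1.916) = 6.7937.

6.7937


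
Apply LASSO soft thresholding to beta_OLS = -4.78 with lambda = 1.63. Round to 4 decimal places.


Absolute value: |-4.78| = 4.78.
Compare to lambda = 1.63.
Since |beta| > lambda, coefficient = sign(beta)*(|beta| - lambda) = -3.1500.

-3.1500


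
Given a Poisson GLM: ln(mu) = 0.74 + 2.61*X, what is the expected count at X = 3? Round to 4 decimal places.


Compute eta = 0.74 + 2.61 * 3 = 8.5700.
Apply inverse link: mu = e^8.5700 = 5271.1298.

5271.1298


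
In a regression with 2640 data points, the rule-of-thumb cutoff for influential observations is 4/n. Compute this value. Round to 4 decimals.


Cook's distance cutoff = 4/n = 4/2640.
= 0.0015.

0.0015


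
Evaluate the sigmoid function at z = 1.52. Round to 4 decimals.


First, exp(-1.5200) = 0.2187.
Then sigma(z) = 1/(1 + 0.2187) = 0.8205.

0.8205


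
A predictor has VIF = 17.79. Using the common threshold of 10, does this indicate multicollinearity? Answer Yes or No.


Compare VIF = 17.79 to the threshold of 10.
17.79 >= 10, so the answer is Yes.

Yes


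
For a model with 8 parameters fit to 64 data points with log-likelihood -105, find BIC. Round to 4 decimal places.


k * ln(n) = 8 * ln(64) = 8 * 4.158883 = 33.271064.
-2 * loglik = -2 * (-105) = 210.
BIC = 33.271064 + 210 = 243.271064, which rounds to 243.2711.

243.2711


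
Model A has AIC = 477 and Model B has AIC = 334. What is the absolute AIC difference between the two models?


Compute |477 - 334| = 143.
Model B has the smaller AIC.

143


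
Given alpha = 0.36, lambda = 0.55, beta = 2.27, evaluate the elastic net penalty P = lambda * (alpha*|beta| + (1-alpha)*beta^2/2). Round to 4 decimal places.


Compute:
L1 = 0.36 * 2.27 = 0.8172.
L2 = 0.64 * 2.27^2 / 2 = 1.6489.
Penalty = 0.55 * (0.8172 + 1.6489) = 1.3564.

1.3564


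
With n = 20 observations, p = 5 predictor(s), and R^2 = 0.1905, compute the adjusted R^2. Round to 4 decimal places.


Plug in: Adj R^2 = 1 - (1 - 0.1905) * 19/14.
= 1 - 0.8095 * 19/14
= 1 - 15.3805 / 14
= 1 - 1.0986 = -0.0986.

-0.0986


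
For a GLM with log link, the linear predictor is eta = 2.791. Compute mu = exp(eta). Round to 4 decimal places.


The inverse log link gives:
mu = exp(2.791) = 16.2973.

16.2973


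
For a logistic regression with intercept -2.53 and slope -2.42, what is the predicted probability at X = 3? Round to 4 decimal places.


z = -2.53 + -2.42 * 3 = -9.7900.
Sigmoid: P = 1 / (1 + exp(9.7900)) = 0.0001.

0.0001


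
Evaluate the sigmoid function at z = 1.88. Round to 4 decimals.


Compute exp(-1.8800) = 0.1526.
Sigmoid = 1 / (1 + 0.1526) = 1 / 1.1526 = 0.8676.

0.8676


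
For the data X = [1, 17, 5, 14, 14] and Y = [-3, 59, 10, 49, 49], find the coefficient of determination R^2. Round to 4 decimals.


Fit the OLS line: b0 = -8.1092, b1 = 4.0107.
SSres = 7.9786.
SStot = 3012.8000.
R^2 = 1 - 7.9786/3012.8000 = 0.9974.

0.9974


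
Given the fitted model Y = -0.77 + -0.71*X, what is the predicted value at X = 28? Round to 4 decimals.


Predicted value:
Y = -0.77 + (-0.71)(28) = -0.77 + -19.8800 = -20.6500.

-20.6500


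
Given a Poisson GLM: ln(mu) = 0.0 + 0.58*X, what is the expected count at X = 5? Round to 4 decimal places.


eta = 0.0 + 0.58 * 5 = 2.9000.
mu = exp(2.9000) = 18.1741.

18.1741


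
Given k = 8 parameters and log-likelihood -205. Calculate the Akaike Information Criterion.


Compute:
2k = 2*8 = 16.
-2*loglik = -2*(-205) = 410.
AIC = 16 + 410 = 426.

426


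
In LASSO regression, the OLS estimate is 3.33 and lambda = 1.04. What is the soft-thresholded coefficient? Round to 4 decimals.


|beta_OLS| = 3.33.
lambda = 1.04.
Since |beta| > lambda, coefficient = sign(beta)*(|beta| - lambda) = 2.2900.
Result = 2.2900.

2.2900


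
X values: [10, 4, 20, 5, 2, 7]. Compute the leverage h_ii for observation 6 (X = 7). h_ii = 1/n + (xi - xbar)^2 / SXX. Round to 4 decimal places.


Compute xbar = 8.0000 with n = 6 observations.
SXX = 210.0000.
Leverage = 1/6 + (7 - 8.0000)^2/210.0000 = 0.1714.

0.1714


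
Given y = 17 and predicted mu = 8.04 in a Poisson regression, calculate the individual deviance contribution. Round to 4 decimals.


First: ln(17/8.04) = 0.748784.
Then: 17 * 0.748784 = 12.729328.
y - mu = 17 - 8.04 = 8.96.
D = 2(12.729328 - 8.96) = 7.538656, which rounds to 7.5387.

7.5387


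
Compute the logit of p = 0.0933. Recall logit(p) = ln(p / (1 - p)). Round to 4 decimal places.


1 - p = 0.9067.
p/(1-p) = 0.1029.
logit = ln(0.1029) = -2.2740.

-2.2740


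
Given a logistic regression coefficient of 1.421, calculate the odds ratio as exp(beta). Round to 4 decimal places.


The odds ratio is computed as:
OR = e^(1.421) = 4.1413.

4.1413


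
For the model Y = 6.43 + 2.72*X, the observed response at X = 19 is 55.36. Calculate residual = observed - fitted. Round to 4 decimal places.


Compute yhat = 6.43 + (2.72)(19) = 58.1100.
Residual = actual - predicted = 55.36 - 58.1100 = -2.7500.

-2.7500


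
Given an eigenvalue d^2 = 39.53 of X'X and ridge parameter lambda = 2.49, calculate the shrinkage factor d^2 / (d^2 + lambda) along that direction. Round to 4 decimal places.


d^2 + lambda = 39.53 + 2.49 = 42.0200.
Shrinkage factor = 39.53/42.0200 = 0.9407.

0.9407


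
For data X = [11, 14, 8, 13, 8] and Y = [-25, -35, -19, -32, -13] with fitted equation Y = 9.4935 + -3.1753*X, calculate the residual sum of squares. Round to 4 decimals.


For each point, residual = actual - predicted.
Residuals: [0.4348, -0.0393, -3.0911, -0.2146, 2.9089].
Sum of squared residuals = 18.2532.

18.2532


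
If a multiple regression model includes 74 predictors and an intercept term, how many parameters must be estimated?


Total coefficients = number of predictors + 1 (for the intercept).
= 74 + 1 = 75.

75


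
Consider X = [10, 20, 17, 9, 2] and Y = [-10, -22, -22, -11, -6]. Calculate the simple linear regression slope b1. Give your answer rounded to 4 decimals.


Calculate xbar = 11.6000, ybar = -14.2000.
S_xx = 201.2000, S_xy = -201.4000.
Using b1 = S_xy / S_xx = -201.4000 / 201.2000, we get b1 = -1.0010.

-1.0010


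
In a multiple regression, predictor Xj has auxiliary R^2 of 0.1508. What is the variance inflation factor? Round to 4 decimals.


Denominator: 1 - 0.1508 = 0.8492.
VIF = 1 / 0.8492 = 1.1776.

1.1776


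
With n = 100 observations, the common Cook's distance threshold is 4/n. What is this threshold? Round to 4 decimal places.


Cook's distance cutoff = 4/n = 4/100.
= 0.0400.

0.0400


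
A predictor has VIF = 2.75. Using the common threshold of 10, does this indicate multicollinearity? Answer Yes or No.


Compare VIF = 2.75 to the threshold of 10.
2.75 < 10, so the answer is No.

No


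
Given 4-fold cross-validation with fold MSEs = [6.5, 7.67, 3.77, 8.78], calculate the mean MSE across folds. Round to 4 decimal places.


Sum of fold MSEs = 26.7200.
Average = 26.7200 / 4 = 6.6800.

6.6800


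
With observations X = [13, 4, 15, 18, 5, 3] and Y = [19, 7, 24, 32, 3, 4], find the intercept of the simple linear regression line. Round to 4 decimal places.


Compute b1 = 1.8215 from the OLS formula.
With xbar = 9.6667 and ybar = 14.8333, the intercept is:
b0 = 14.8333 - 1.8215 * 9.6667 = -2.7749.

-2.7749


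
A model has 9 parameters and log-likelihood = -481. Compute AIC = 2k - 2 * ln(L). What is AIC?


AIC = 2k - 2*loglik = 2(9) - 2(-481).
= 18 + 962 = 980.

980


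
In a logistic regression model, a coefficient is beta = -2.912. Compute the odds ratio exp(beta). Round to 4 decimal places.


The odds ratio is computed as:
OR = e^(-2.912) = 0.0544.

0.0544


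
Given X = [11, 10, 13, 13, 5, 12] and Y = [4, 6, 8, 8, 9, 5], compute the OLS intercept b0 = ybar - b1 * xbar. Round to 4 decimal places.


The slope is b1 = -0.2132.
Sample means are xbar = 10.6667 and ybar = 6.6667.
Intercept: b0 = 6.6667 - (-0.2132)(10.6667) = 8.9412.

8.9412


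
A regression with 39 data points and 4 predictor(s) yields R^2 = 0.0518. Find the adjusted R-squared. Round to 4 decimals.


Plug in: Adj R^2 = 1 - (1 - 0.0518) * 38/34.
= 1 - 0.9482 * 38/34
= 1 - 36.0316 / 34
= 1 - 1.0598 = -0.0598.

-0.0598


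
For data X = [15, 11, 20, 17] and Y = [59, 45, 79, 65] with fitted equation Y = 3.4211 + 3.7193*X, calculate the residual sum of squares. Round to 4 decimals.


Compute predicted values, then residuals = yi - yhat_i.
Residuals: [-0.2106, 0.6666, 1.1929, -1.6492].
SSres = sum(residual^2) = 4.6316.

4.6316


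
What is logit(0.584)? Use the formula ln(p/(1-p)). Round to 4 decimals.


Compute the odds: 0.584/0.416 = 1.4038.
Take the natural log: ln(1.4038) = 0.3392.

0.3392


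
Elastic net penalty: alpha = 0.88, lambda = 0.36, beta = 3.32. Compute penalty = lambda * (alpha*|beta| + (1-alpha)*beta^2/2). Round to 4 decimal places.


Compute:
L1 = 0.88 * 3.32 = 2.9216.
L2 = 0.12 * 3.32^2 / 2 = 0.6613.
Penalty = 0.36 * (2.9216 + 0.6613) = 1.2899.

1.2899


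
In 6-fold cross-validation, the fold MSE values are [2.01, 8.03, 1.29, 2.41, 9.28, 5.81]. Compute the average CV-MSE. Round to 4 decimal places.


Sum of fold MSEs = 28.8300.
Average = 28.8300 / 6 = 4.8050.

4.8050


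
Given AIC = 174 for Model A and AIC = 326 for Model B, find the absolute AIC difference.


Absolute difference = |174 - 326| = 152.
The model with lower AIC (A) is preferred.

152


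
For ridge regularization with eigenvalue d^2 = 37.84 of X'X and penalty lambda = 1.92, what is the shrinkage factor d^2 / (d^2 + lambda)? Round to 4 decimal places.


Denominator = d^2 + lambda = 37.84 + 1.92 = 39.7600.
Shrinkage = 37.84 / 39.7600 = 0.9517.

0.9517


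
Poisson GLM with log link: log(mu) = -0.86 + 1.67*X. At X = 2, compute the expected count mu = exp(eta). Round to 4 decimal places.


eta = -0.86 + 1.67 * 2 = 2.4800.
mu = exp(2.4800) = 11.9413.

11.9413


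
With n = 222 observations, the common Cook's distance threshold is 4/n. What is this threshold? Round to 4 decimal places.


Using the rule of thumb:
Threshold = 4 / 222 = 0.0180.

0.0180


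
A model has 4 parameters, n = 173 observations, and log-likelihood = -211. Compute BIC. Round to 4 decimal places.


k * ln(n) = 4 * ln(173) = 4 * 5.153292 = 20.613168.
-2 * loglik = -2 * (-211) = 422.
BIC = 20.613168 + 422 = 442.613168, which rounds to 442.6132.

442.6132


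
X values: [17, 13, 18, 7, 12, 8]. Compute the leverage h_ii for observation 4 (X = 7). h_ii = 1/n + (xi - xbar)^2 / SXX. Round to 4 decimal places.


n = 6, xbar = 12.5000.
SXX = sum((xi - xbar)^2) = 101.5000.
h = 1/6 + (7 - 12.5000)^2 / 101.5000 = 0.4647.

0.4647


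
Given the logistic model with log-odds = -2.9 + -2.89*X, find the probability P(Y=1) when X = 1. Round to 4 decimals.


Linear predictor: z = -2.9 + -2.89 * 1 = -5.7900.
P = 1/(1 + exp(5.7900)) = 1/(1 + 327.0130) = 0.0030.

0.0030


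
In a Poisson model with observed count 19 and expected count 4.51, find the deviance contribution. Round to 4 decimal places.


Compute y*ln(y/mu) = 19*ln(19/4.51) = 19*1.438142 = 27.324698.
y - mu = 14.49.
D = 2*(27.324698 - (14.49)) = 25.669396, which rounds to 25.6694.

25.6694


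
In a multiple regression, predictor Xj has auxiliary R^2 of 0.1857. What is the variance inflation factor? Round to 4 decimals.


Denominator: 1 - 0.1857 = 0.8143.
VIF = 1 / 0.8143 = 1.2280.

1.2280


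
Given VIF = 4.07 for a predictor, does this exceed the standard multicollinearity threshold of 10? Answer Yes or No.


The threshold is 10.
VIF = 4.07 is < 10.
Multicollinearity indication: No.

No


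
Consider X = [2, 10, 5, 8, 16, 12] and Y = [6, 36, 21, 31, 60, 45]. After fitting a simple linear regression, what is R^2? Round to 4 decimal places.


After computing the OLS fit (b0=0.1095, b1=3.7423):
SSres = 10.5447, SStot = 1758.8333.
R^2 = 1 - 10.5447/1758.8333 = 0.9940.

0.9940


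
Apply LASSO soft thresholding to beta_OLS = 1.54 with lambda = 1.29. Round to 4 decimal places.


Absolute value: |1.54| = 1.54.
Compare to lambda = 1.29.
Since |beta| > lambda, coefficient = sign(beta)*(|beta| - lambda) = 0.2500.

0.2500


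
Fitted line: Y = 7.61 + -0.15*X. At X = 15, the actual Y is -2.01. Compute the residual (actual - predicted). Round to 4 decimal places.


Fitted value at X = 15 is yhat = 7.61 + -0.15*15 = 5.3600.
Residual = -2.01 - 5.3600 = -7.3700.

-7.3700


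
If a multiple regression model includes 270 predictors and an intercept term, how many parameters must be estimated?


Each predictor gets one coefficient, plus one intercept.
Total parameters = 270 + 1 = 271.

271


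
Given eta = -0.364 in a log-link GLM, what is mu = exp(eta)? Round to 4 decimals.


Apply the inverse link:
mu = e^-0.364 = 0.6949.

0.6949


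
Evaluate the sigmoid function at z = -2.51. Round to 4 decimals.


Compute exp(2.5100) = 12.3049.
Sigmoid = 1 / (1 + 12.3049) = 1 / 13.3049 = 0.0752.

0.0752


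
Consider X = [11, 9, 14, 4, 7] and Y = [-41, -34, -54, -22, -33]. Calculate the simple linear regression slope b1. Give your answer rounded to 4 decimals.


Calculate xbar = 9.0000, ybar = -36.8000.
S_xx = 58.0000, S_xy = -176.0000.
Using b1 = S_xy / S_xx = -176.0000 / 58.0000, we get b1 = -3.0345.

-3.0345


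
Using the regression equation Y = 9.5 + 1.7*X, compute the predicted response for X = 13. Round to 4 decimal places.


Plug X = 13 into Y = 9.5 + 1.7*X:
Y = 9.5 + 22.1000 = 31.6000.

31.6000


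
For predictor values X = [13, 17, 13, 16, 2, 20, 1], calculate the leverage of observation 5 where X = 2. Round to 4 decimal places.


Mean of X: xbar = 11.7143.
SXX = 327.4286.
For X = 2: h = 1/7 + (2 - 11.7143)^2/327.4286 = 0.4311.

0.4311


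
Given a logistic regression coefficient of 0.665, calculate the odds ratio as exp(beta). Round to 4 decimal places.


The odds ratio is computed as:
OR = e^(0.665) = 1.9445.

1.9445


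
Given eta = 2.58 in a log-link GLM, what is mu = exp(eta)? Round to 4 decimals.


The inverse log link gives:
mu = exp(2.58) = 13.1971.

13.1971


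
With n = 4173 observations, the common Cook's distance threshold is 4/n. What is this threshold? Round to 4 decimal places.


Using the rule of thumb:
Threshold = 4 / 4173 = 0.0010.

0.0010


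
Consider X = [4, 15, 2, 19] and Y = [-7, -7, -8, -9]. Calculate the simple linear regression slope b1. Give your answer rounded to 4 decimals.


Calculate xbar = 10.0000, ybar = -7.7500.
S_xx = 206.0000, S_xy = -10.0000.
Using b1 = S_xy / S_xx = -10.0000 / 206.0000, we get b1 = -0.0485.

-0.0485


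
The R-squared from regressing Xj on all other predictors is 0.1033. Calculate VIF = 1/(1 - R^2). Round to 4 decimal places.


Denominator: 1 - 0.1033 = 0.8967.
VIF = 1 / 0.8967 = 1.1152.

1.1152


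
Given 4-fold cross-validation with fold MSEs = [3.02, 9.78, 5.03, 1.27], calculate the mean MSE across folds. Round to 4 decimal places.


Total MSE across folds = 19.1000.
CV-MSE = 19.1000/4 = 4.7750.

4.7750


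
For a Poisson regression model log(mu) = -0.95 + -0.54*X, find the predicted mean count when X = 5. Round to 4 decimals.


Compute eta = -0.95 + -0.54 * 5 = -3.6500.
Apply inverse link: mu = e^-3.6500 = 0.0260.

0.0260


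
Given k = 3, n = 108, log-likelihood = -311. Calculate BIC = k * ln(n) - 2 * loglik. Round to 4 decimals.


Compute k*ln(n) = 3*ln(108) = 3*4.682131 = 14.046393.
Then -2*loglik = 622.
BIC = 14.046393 + 622 = 636.046393, which rounds to 636.0464.

636.0464


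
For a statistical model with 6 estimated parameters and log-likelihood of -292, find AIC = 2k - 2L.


AIC = 2*6 - 2*(-292).
= 12 + 584 = 596.

596


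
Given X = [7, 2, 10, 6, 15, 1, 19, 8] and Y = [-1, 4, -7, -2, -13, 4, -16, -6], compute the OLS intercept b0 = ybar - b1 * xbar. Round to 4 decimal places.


First find the slope: b1 = -1.1813.
Means: xbar = 8.5000, ybar = -4.6250.
b0 = ybar - b1 * xbar = -4.6250 - -1.1813 * 8.5000 = 5.4160.

5.4160


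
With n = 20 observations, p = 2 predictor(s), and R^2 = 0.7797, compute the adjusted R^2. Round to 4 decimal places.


Adjusted R^2 = 1 - (1 - R^2) * (n-1)/(n-p-1).
(1 - R^2) = 0.2203.
(n-1)/(n-p-1) = 19/17.
(1 - R^2) * (n-1) = 0.2203 * 19 = 4.1857.
Divide by (n-p-1): 4.1857 / 17 = 0.2462.
Adj R^2 = 1 - 0.2462 = 0.7538.

0.7538


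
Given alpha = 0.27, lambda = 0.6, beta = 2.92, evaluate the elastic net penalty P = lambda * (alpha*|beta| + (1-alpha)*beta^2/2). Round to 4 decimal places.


L1 component = 0.27 * |2.92| = 0.7884.
L2 component = 0.73 * 2.92^2 / 2 = 3.1121.
Penalty = 0.6 * (0.7884 + 3.1121) = 0.6 * 3.9005 = 2.3403.

2.3403


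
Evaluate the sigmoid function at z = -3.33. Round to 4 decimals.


exp(3.3300) = 27.9383.
1 + exp(-z) = 28.9383.
sigmoid = 1/28.9383 = 0.0346.

0.0346


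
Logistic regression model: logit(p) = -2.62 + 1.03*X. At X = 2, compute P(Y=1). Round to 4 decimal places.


z = -2.62 + 1.03 * 2 = -0.5600.
Sigmoid: P = 1 / (1 + exp(0.5600)) = 0.3635.

0.3635


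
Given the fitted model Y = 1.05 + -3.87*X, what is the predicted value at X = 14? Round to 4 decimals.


Plug X = 14 into Y = 1.05 + -3.87*X:
Y = 1.05 + -54.1800 = -53.1300.

-53.1300


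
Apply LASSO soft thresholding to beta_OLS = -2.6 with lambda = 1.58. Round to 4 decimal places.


|beta_OLS| = 2.6.
lambda = 1.58.
Since |beta| > lambda, coefficient = sign(beta)*(|beta| - lambda) = -1.0200.
Result = -1.0200.

-1.0200


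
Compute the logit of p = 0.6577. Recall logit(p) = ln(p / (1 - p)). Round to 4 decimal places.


The odds are p/(1-p) = 0.6577 / 0.3423 = 1.9214.
logit(p) = ln(1.9214) = 0.6531.

0.6531


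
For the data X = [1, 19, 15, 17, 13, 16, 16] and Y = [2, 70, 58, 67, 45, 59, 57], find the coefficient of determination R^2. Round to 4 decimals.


The fitted line is Y = -2.3141 + 3.8577*X.
SSres = 35.1195, SStot = 3202.8571.
R^2 = 1 - SSres/SStot = 0.9890.

0.9890


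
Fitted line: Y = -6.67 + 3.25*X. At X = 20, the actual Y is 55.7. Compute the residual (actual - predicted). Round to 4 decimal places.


Compute yhat = -6.67 + (3.25)(20) = 58.3300.
Residual = actual - predicted = 55.7 - 58.3300 = -2.6300.

-2.6300


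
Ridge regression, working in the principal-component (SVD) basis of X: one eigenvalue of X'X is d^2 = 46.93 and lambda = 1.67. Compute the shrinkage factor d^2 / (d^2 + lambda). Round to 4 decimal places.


Compute the denominator: 46.93 + 1.67 = 48.6000.
Shrinkage factor = 46.93 / 48.6000 = 0.9656.

0.9656


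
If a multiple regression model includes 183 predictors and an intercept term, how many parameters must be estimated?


Total coefficients = number of predictors + 1 (for the intercept).
= 183 + 1 = 184.

184


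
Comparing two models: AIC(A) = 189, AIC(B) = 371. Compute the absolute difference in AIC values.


Compute |189 - 371| = 182.
Model A has the smaller AIC.

182


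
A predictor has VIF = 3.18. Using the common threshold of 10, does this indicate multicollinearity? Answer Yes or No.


Compare VIF = 3.18 to the threshold of 10.
3.18 < 10, so the answer is No.

No


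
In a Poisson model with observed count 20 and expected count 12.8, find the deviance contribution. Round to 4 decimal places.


y/mu = 20/12.8 = 1.562500 (approx.), and ln(20/12.8) = 0.446287.
y * ln(y/mu) = 20 * 0.446287 = 8.925740.
y - mu = 7.2.
D = 2 * (8.925740 - 7.2) = 3.451480, which rounds to 3.4515.

3.4515


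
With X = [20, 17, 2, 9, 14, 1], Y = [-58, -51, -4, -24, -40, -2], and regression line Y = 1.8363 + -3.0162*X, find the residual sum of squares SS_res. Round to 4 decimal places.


Predicted values from Y = 1.8363 + -3.0162*X.
Residuals: [0.4877, -1.5609, 0.1961, 1.3095, 0.3905, -0.8201].
SSres = 5.2526.

5.2526


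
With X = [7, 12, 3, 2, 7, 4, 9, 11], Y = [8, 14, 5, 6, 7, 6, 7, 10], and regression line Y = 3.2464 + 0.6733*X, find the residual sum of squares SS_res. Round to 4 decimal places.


Compute predicted values, then residuals = yi - yhat_i.
Residuals: [0.0405, 2.6740, -0.2663, 1.4070, -0.9595, 0.0604, -2.3061, -0.6527].
SSres = sum(residual^2) = 15.8709.

15.8709


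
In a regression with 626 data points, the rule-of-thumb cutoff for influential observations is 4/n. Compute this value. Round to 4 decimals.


Cook's distance cutoff = 4/n = 4/626.
= 0.0064.

0.0064


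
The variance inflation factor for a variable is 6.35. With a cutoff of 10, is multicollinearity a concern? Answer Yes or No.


Compare VIF = 6.35 to the threshold of 10.
6.35 < 10, so the answer is No.

No


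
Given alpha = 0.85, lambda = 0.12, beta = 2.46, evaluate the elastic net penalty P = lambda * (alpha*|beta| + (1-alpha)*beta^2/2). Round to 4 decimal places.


Compute:
L1 = 0.85 * 2.46 = 2.0910.
L2 = 0.15 * 2.46^2 / 2 = 0.4539.
Penalty = 0.12 * (2.0910 + 0.4539) = 0.3054.

0.3054


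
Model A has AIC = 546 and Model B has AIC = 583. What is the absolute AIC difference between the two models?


|AIC_A - AIC_B| = |546 - 583| = 37.
Model A is preferred (lower AIC).

37


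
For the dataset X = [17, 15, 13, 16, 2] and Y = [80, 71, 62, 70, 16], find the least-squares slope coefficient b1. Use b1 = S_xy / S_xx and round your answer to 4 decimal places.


First compute the means: xbar = 12.6000, ybar = 59.8000.
Then S_xx = sum((xi - xbar)^2) = 149.2000.
S_xy = sum((xi - xbar)(yi - ybar)) = 615.6000.
b1 = S_xy / S_xx = 615.6000 / 149.2000 = 4.1260.

4.1260


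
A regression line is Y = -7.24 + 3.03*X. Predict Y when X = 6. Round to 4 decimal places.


Substitute X = 6 into the equation:
Y = -7.24 + 3.03 * 6 = -7.24 + 18.1800 = 10.9400.

10.9400


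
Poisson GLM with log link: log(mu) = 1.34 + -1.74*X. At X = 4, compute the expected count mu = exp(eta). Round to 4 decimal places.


Compute eta = 1.34 + -1.74 * 4 = -5.6200.
Apply inverse link: mu = e^-5.6200 = 0.0036.

0.0036


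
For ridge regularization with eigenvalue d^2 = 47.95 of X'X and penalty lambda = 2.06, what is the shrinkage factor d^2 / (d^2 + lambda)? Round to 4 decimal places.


Compute the denominator: 47.95 + 2.06 = 50.0100.
Shrinkage factor = 47.95 / 50.0100 = 0.9588.

0.9588


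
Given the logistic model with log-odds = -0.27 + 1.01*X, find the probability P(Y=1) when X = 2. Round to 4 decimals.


Linear predictor: z = -0.27 + 1.01 * 2 = 1.7500.
P = 1/(1 + exp(-1.7500)) = 1/(1 + 0.1738) = 0.8520.

0.8520


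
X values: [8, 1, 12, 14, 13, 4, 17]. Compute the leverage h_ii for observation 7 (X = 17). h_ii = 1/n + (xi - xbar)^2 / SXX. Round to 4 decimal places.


n = 7, xbar = 9.8571.
SXX = sum((xi - xbar)^2) = 198.8571.
h = 1/7 + (17 - 9.8571)^2 / 198.8571 = 0.3994.

0.3994


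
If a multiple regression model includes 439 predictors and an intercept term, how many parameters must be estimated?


Each predictor gets one coefficient, plus one intercept.
Total parameters = 439 + 1 = 440.

440


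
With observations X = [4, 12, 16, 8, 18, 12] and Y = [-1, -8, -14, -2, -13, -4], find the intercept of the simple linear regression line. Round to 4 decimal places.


The slope is b1 = -1.0051.
Sample means are xbar = 11.6667 and ybar = -7.0000.
Intercept: b0 = -7.0000 - (-1.0051)(11.6667) = 4.7259.

4.7259


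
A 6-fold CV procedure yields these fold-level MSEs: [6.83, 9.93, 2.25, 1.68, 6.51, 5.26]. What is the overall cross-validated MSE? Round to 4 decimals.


Add all fold MSEs: 32.4600.
Divide by k = 6: 32.4600/6 = 5.4100.

5.4100


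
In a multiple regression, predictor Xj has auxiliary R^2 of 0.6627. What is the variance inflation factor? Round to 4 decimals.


VIF = 1 / (1 - 0.6627).
= 1 / 0.3373 = 2.9647.

2.9647


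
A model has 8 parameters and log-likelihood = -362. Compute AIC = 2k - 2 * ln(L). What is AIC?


AIC = 2*8 - 2*(-362).
= 16 + 724 = 740.

740


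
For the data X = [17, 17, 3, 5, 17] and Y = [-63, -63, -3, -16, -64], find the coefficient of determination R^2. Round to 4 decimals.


The fitted line is Y = 7.3359 + -4.1641*X.
SSres = 11.6875, SStot = 3562.8000.
R^2 = 1 - SSres/SStot = 0.9967.

0.9967


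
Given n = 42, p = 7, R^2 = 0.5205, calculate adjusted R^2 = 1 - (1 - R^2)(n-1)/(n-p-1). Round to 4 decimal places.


Using the formula:
(1 - 0.5205) = 0.4795.
Multiply by 41/34: 0.4795 * 41 = 19.6595, then 19.6595 / 34 = 0.5782.
Adj R^2 = 1 - 0.5782 = 0.4218.

0.4218


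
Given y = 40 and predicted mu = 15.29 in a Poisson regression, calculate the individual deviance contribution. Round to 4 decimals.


y/mu = 40/15.29 = 2.616089 (approx.), and ln(40/15.29) = 0.961680.
y * ln(y/mu) = 40 * 0.961680 = 38.467200.
y - mu = 24.71.
D = 2 * (38.467200 - 24.71) = 27.514400, which rounds to 27.5144.

27.5144


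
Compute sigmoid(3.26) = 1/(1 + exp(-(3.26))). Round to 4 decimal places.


First, exp(-3.2600) = 0.0384.
Then sigma(z) = 1/(1 + 0.0384) = 0.9630.

0.9630


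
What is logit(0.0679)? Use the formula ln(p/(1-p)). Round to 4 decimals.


The odds are p/(1-p) = 0.0679 / 0.9321 = 0.0728.
logit(p) = ln(0.0728) = -2.6194.

-2.6194


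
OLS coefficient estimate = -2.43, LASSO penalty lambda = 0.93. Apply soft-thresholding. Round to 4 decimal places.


Check: |-2.43| = 2.43 vs lambda = 0.93.
Since |beta| > lambda, coefficient = sign(beta)*(|beta| - lambda) = -1.5000.
Soft-thresholded coefficient = -1.5000.

-1.5000


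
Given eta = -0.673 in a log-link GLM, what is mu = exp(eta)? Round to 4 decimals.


mu = exp(eta) = exp(-0.673).
= 0.5102.

0.5102


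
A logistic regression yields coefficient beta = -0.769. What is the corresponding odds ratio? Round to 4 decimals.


exp(-0.769) = 0.4635.
So the odds ratio is 0.4635.

0.4635


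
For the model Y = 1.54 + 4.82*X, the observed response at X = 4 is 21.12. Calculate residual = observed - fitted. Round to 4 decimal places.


Predicted = 1.54 + 4.82 * 4 = 20.8200.
Residual = 21.12 - 20.8200 = 0.3000.

0.3000


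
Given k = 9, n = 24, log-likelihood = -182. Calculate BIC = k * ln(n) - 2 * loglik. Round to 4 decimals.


ln(24) = 3.178054.
k * ln(n) = 9 * 3.178054 = 28.602486.
-2L = 364.
BIC = 28.602486 + 364 = 392.602486, which rounds to 392.6025.

392.6025


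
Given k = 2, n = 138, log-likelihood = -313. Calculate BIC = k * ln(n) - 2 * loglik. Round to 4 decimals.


Compute k*ln(n) = 2*ln(138) = 2*4.927254 = 9.854508.
Then -2*loglik = 626.
BIC = 9.854508 + 626 = 635.854508, which rounds to 635.8545.

635.8545


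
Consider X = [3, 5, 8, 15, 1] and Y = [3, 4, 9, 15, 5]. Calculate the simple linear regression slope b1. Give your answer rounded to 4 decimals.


The sample means are xbar = 6.4000 and ybar = 7.2000.
Compute S_xx = 119.2000 and S_xy = 100.6000.
Slope b1 = S_xy / S_xx = 100.6000 / 119.2000 = 0.8440.

0.8440


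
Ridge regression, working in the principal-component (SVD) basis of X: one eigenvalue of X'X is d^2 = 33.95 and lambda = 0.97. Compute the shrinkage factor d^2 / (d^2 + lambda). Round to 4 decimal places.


Denominator = d^2 + lambda = 33.95 + 0.97 = 34.9200.
Shrinkage = 33.95 / 34.9200 = 0.9722.

0.9722


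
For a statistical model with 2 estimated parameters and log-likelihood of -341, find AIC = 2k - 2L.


AIC = 2*2 - 2*(-341).
= 4 + 682 = 686.

686


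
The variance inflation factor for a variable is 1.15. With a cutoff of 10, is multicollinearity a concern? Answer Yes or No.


Compare VIF = 1.15 to the threshold of 10.
1.15 < 10, so the answer is No.

No


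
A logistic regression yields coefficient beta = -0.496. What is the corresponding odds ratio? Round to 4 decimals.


The odds ratio is computed as:
OR = e^(-0.496) = 0.6090.

0.6090


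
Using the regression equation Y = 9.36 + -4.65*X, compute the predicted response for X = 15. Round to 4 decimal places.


Plug X = 15 into Y = 9.36 + -4.65*X:
Y = 9.36 + -69.7500 = -60.3900.

-60.3900


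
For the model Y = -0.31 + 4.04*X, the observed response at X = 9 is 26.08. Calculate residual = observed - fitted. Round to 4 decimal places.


Predicted = -0.31 + 4.04 * 9 = 36.0500.
Residual = 26.08 - 36.0500 = -9.9700.

-9.9700


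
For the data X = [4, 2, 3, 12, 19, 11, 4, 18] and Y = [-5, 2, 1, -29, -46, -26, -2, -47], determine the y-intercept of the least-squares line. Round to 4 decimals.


Compute b1 = -3.0042 from the OLS formula.
With xbar = 9.1250 and ybar = -19.0000, the intercept is:
b0 = -19.0000 - -3.0042 * 9.1250 = 8.4132.

8.4132


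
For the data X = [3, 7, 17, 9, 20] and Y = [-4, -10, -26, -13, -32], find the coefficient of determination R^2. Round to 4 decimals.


After computing the OLS fit (b0=1.3506, b1=-1.6384):
SSres = 0.9512, SStot = 540.0000.
R^2 = 1 - 0.9512/540.0000 = 0.9982.

0.9982


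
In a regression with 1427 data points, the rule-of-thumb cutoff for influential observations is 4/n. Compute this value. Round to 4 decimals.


The threshold is 4/n.
4/1427 = 0.0028.

0.0028


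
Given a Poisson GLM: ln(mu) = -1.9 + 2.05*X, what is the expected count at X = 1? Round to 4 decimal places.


Compute eta = -1.9 + 2.05 * 1 = 0.1500.
Apply inverse link: mu = e^0.1500 = 1.1618.

1.1618


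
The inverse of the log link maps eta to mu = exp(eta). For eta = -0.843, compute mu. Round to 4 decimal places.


The inverse log link gives:
mu = exp(-0.843) = 0.4304.

0.4304


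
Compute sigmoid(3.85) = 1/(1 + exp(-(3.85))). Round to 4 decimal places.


Compute exp(-3.8500) = 0.0213.
Sigmoid = 1 / (1 + 0.0213) = 1 / 1.0213 = 0.9792.

0.9792


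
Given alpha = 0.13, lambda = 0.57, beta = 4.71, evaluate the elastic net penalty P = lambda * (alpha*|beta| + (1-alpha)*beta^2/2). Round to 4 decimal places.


L1 component = 0.13 * |4.71| = 0.6123.
L2 component = 0.87 * 4.71^2 / 2 = 9.6501.
Penalty = 0.57 * (0.6123 + 9.6501) = 0.57 * 10.2624 = 5.8496.

5.8496


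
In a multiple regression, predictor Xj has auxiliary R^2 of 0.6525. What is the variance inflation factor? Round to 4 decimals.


Denominator: 1 - 0.6525 = 0.3475.
VIF = 1 / 0.3475 = 2.8777.

2.8777


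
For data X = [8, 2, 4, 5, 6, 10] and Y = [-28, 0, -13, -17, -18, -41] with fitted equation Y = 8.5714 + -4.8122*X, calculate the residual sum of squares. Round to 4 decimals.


For each point, residual = actual - predicted.
Residuals: [1.9262, 1.0530, -2.3226, -1.5104, 2.3018, -1.4494].
Sum of squared residuals = 19.8939.

19.8939


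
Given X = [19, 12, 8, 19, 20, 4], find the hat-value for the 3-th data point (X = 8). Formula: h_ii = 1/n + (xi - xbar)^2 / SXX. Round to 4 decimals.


n = 6, xbar = 13.6667.
SXX = sum((xi - xbar)^2) = 225.3333.
h = 1/6 + (8 - 13.6667)^2 / 225.3333 = 0.3092.

0.3092


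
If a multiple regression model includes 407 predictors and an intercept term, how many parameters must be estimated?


Total coefficients = number of predictors + 1 (for the intercept).
= 407 + 1 = 408.

408


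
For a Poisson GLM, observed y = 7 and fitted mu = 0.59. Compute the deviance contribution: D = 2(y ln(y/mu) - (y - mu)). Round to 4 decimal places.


First: ln(7/0.59) = 2.473543.
Then: 7 * 2.473543 = 17.314801.
y - mu = 7 - 0.59 = 6.41.
D = 2(17.314801 - 6.41) = 21.809602, which rounds to 21.8096.

21.8096


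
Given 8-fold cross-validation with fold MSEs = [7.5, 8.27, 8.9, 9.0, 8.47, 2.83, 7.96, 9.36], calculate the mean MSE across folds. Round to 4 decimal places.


Add all fold MSEs: 62.2900.
Divide by k = 8: 62.2900/8 = 7.7863.

7.7863


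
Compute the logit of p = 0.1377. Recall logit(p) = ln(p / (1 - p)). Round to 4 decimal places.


Compute the odds: 0.1377/0.8623 = 0.1597.
Take the natural log: ln(0.1597) = -1.8345.

-1.8345


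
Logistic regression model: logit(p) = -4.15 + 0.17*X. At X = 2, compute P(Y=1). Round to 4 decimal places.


Linear predictor: z = -4.15 + 0.17 * 2 = -3.8100.
P = 1/(1 + exp(3.8100)) = 1/(1 + 45.1504) = 0.0217.

0.0217


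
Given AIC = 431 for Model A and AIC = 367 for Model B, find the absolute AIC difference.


Absolute difference = |431 - 367| = 64.
The model with lower AIC (B) is preferred.

64


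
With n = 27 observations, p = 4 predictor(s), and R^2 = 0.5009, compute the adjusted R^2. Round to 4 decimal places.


Plug in: Adj R^2 = 1 - (1 - 0.5009) * 26/22.
= 1 - 0.4991 * 26/22
= 1 - 12.9766 / 22
= 1 - 0.5898 = 0.4102.

0.4102


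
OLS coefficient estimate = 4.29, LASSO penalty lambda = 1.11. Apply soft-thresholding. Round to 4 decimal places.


Check: |4.29| = 4.29 vs lambda = 1.11.
Since |beta| > lambda, coefficient = sign(beta)*(|beta| - lambda) = 3.1800.
Soft-thresholded coefficient = 3.1800.

3.1800


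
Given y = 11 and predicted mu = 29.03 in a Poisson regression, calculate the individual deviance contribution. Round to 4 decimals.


y/mu = 11/29.03 = 0.378918 (approx.), and ln(11/29.03) = -0.970435.
y * ln(y/mu) = 11 * -0.970435 = -10.674785.
y - mu = -18.03.
D = 2 * (-10.674785 - -18.03) = 14.710430, which rounds to 14.7104.

14.7104
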